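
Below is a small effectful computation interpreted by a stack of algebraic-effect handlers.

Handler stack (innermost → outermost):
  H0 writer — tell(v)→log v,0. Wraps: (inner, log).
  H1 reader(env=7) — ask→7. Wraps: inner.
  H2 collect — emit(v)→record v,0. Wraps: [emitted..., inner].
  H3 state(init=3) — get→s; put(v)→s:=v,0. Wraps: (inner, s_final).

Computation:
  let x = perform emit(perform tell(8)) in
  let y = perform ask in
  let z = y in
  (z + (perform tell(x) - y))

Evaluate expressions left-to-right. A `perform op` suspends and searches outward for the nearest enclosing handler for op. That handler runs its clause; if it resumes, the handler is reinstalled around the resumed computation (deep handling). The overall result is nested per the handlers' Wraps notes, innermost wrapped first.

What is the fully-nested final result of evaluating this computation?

Answer: ([0, (0, (8, 0))], 3)

Evaluation trace:
tell(8) @ H0 ⇒ log+=8
emit(0) @ H2 ⇒ out+=0
ask @ H1 ⇒ 7
tell(0) @ H0 ⇒ log+=0
H0 returns (0, (8, 0))
H1 returns (0, (8, 0))
H2 returns [0, (0, (8, 0))]
H3 returns ([0, (0, (8, 0))], 3)
= ([0, (0, (8, 0))], 3)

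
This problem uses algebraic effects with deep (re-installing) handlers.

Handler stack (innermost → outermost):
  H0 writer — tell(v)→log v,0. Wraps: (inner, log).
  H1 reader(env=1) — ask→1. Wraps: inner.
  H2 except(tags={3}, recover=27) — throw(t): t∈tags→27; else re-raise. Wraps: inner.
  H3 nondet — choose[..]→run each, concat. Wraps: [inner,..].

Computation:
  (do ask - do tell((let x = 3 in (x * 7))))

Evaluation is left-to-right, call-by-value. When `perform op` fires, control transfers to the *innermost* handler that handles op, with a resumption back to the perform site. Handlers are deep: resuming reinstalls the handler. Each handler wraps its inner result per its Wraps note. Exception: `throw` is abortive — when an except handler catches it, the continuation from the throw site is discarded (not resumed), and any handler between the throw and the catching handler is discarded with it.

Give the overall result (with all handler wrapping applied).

Answer: [(1, (21))]

Step-by-step:
ask @ H1 ⇒ 1
tell(21) @ H0 ⇒ log+=21
H0 returns (1, (21))
H1 returns (1, (21))
H2 returns (1, (21))
H3 returns [(1, (21))]
= [(1, (21))]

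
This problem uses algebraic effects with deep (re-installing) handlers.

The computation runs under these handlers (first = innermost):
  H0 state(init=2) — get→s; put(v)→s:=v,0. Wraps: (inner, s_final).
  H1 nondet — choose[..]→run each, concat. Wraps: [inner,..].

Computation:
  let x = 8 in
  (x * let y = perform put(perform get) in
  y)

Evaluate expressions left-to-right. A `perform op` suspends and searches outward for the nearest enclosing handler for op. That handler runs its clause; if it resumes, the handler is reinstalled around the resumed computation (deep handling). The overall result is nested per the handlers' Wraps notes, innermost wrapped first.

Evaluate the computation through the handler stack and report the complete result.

Evaluation trace:
get @ H0 ⇒ 2
put(2) @ H0 ⇒ s:=2
H0 returns (0, 2)
H1 returns [(0, 2)]
= [(0, 2)]

Answer: [(0, 2)]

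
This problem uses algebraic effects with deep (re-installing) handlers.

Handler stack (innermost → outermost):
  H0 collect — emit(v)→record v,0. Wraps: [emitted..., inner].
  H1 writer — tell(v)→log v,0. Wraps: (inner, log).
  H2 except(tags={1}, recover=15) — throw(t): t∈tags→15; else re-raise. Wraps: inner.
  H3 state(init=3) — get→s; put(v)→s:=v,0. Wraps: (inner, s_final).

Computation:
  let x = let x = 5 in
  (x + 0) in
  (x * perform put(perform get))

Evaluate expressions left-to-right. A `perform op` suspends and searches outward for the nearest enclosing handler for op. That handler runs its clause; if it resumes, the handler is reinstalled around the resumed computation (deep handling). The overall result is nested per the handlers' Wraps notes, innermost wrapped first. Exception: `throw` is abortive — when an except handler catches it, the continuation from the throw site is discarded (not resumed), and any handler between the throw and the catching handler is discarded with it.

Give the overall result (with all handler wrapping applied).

Step-by-step:
get @ H3 ⇒ 3
put(3) @ H3 ⇒ s:=3
H0 returns [0]
H1 returns ([0], ())
H2 returns ([0], ())
H3 returns (([0], ()), 3)
= (([0], ()), 3)

Answer: (([0], ()), 3)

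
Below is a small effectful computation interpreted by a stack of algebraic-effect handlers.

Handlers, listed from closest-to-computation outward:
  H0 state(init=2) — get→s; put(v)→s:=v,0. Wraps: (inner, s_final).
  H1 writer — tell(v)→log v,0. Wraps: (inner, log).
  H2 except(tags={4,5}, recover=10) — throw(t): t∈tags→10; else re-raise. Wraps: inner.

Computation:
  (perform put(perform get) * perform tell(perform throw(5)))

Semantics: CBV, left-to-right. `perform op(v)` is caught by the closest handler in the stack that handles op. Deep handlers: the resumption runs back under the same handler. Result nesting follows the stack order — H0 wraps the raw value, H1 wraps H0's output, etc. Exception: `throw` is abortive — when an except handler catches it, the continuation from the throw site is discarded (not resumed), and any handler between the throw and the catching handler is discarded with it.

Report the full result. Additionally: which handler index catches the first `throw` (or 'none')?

Answer: 10 ; first throw caught by: H2

Evaluation trace:
get @ H0 ⇒ 2
put(2) @ H0 ⇒ s:=2
throw(5) @ H2 caught ⇒ 10
= 10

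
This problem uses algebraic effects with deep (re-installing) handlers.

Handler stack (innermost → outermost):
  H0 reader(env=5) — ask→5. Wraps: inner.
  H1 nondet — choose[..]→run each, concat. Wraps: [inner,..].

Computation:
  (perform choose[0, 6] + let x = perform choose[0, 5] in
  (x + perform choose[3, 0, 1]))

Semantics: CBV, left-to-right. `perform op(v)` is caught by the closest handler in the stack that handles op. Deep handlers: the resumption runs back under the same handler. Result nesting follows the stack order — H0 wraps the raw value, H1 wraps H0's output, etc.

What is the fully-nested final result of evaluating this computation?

Step-by-step:
choose[0, 6] @ H1
  branch[0] choose=0:
    choose[0, 5] @ H1
      branch[0] choose=0:
        choose[3, 0, 1] @ H1
          branch[0] choose=3:
            H0 returns 3
            H1 returns [3]
          branch[1] choose=0:
            H0 returns 0
            H1 returns [0]
          branch[2] choose=1:
            H0 returns 1
            H1 returns [1]
      branch[1] choose=5:
        choose[3, 0, 1] @ H1
          branch[0] choose=3:
            H0 returns 8
            H1 returns [8]
          branch[1] choose=0:
            H0 returns 5
            H1 returns [5]
          branch[2] choose=1:
            H0 returns 6
            H1 returns [6]
  branch[1] choose=6:
    choose[0, 5] @ H1
      branch[0] choose=0:
        choose[3, 0, 1] @ H1
          branch[0] choose=3:
            H0 returns 9
            H1 returns [9]
          branch[1] choose=0:
            H0 returns 6
            H1 returns [6]
          branch[2] choose=1:
            H0 returns 7
            H1 returns [7]
      branch[1] choose=5:
        choose[3, 0, 1] @ H1
          branch[0] choose=3:
            H0 returns 14
            H1 returns [14]
          branch[1] choose=0:
            H0 returns 11
            H1 returns [11]
          branch[2] choose=1:
            H0 returns 12
            H1 returns [12]
= [3, 0, 1, 8, 5, 6, 9, 6, 7, 14, 11, 12]

Answer: [3, 0, 1, 8, 5, 6, 9, 6, 7, 14, 11, 12]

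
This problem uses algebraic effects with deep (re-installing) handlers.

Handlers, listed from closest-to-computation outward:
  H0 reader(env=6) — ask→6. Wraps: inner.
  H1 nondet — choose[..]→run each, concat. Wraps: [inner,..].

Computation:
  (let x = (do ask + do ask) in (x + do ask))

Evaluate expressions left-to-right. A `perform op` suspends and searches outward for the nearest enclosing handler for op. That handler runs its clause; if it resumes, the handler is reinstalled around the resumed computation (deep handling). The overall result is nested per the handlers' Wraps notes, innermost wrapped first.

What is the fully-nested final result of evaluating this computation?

Answer: [18]

Evaluation trace:
ask @ H0 ⇒ 6
ask @ H0 ⇒ 6
ask @ H0 ⇒ 6
H0 returns 18
H1 returns [18]
= [18]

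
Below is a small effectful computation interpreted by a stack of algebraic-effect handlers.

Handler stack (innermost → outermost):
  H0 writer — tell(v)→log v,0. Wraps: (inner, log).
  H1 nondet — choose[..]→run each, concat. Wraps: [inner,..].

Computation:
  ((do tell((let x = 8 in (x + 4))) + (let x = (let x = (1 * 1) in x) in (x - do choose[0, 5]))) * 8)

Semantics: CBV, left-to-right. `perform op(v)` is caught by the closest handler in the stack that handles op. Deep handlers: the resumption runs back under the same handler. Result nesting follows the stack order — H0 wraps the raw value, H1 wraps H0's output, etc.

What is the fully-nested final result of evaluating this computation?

Answer: [(8, (12)), (-32, (12))]

Working:
tell(12) @ H0 ⇒ log+=12
choose[0, 5] @ H1
  branch[0] choose=0:
    H0 returns (8, (12))
    H1 returns [(8, (12))]
  branch[1] choose=5:
    H0 returns (-32, (12))
    H1 returns [(-32, (12))]
= [(8, (12)), (-32, (12))]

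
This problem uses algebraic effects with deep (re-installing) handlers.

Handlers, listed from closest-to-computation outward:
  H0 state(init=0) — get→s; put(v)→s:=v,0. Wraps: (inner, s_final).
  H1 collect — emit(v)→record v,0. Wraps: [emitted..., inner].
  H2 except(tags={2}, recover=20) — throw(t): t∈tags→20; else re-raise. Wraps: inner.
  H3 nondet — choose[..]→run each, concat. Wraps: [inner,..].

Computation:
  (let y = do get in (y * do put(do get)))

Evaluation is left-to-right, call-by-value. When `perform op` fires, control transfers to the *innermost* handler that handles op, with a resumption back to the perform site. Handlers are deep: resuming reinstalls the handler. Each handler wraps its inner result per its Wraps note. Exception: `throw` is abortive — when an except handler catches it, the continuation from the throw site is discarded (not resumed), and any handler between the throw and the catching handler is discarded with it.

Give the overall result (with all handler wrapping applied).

Working:
get @ H0 ⇒ 0
get @ H0 ⇒ 0
put(0) @ H0 ⇒ s:=0
H0 returns (0, 0)
H1 returns [(0, 0)]
H2 returns [(0, 0)]
H3 returns [[(0, 0)]]
= [[(0, 0)]]

Answer: [[(0, 0)]]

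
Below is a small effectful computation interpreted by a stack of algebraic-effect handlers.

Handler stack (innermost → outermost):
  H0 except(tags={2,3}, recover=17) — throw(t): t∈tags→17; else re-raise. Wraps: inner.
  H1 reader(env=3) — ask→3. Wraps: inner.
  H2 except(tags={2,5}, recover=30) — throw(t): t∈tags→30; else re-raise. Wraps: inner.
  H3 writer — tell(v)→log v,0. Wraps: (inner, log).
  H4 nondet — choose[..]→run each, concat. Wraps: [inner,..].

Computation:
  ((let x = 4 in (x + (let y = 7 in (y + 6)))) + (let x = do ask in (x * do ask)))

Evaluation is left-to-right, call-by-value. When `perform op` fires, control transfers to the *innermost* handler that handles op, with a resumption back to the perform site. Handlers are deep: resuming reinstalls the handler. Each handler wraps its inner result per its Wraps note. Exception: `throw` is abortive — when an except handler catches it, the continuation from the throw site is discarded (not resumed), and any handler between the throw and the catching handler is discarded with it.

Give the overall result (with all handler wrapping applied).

Answer: [(26, ())]

Evaluation trace:
ask @ H1 ⇒ 3
ask @ H1 ⇒ 3
H0 returns 26
H1 returns 26
H2 returns 26
H3 returns (26, ())
H4 returns [(26, ())]
= [(26, ())]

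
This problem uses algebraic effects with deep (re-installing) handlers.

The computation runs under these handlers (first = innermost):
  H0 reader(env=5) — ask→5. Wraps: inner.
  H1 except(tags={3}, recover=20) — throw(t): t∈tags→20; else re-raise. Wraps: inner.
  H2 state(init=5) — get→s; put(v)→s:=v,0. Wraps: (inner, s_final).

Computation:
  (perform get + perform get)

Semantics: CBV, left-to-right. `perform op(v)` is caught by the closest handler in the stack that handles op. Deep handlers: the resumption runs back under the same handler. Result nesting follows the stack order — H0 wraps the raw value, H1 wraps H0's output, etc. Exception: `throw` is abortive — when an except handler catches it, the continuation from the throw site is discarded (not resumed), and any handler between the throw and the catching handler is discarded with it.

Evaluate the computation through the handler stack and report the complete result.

Step-by-step:
get @ H2 ⇒ 5
get @ H2 ⇒ 5
H0 returns 10
H1 returns 10
H2 returns (10, 5)
= (10, 5)

Answer: (10, 5)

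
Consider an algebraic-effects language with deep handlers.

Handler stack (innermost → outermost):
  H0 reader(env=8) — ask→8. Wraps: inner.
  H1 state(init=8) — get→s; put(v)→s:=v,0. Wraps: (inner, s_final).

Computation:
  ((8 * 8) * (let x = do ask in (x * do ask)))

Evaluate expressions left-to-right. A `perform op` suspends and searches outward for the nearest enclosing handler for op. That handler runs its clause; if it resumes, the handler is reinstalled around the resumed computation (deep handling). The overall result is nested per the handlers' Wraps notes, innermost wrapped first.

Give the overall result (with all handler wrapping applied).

Answer: (4096, 8)

Evaluation trace:
ask @ H0 ⇒ 8
ask @ H0 ⇒ 8
H0 returns 4096
H1 returns (4096, 8)
= (4096, 8)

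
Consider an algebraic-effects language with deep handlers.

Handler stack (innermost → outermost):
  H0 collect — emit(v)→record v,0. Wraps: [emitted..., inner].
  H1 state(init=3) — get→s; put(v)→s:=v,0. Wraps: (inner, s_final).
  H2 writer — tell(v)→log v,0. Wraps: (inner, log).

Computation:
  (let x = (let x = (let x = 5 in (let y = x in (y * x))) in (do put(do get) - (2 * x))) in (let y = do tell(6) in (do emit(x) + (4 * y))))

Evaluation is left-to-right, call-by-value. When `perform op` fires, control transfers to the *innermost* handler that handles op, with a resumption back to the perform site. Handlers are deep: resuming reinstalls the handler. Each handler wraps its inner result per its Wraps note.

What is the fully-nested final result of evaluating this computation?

Step-by-step:
get @ H1 ⇒ 3
put(3) @ H1 ⇒ s:=3
tell(6) @ H2 ⇒ log+=6
emit(-50) @ H0 ⇒ out+=-50
H0 returns [-50, 0]
H1 returns ([-50, 0], 3)
H2 returns (([-50, 0], 3), (6))
= (([-50, 0], 3), (6))

Answer: (([-50, 0], 3), (6))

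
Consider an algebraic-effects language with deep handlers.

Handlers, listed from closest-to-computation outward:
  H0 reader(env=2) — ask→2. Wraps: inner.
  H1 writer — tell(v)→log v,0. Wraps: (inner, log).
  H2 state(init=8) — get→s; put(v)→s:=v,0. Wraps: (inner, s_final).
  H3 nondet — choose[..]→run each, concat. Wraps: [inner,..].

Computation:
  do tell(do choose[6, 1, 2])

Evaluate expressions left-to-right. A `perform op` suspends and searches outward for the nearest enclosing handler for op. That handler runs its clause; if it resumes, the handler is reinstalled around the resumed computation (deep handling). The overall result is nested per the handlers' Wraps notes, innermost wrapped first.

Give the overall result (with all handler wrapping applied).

Answer: [((0, (6)), 8), ((0, (1)), 8), ((0, (2)), 8)]

Step-by-step:
choose[6, 1, 2] @ H3
  branch[0] choose=6:
    tell(6) @ H1 ⇒ log+=6
    H0 returns 0
    H1 returns (0, (6))
    H2 returns ((0, (6)), 8)
    H3 returns [((0, (6)), 8)]
  branch[1] choose=1:
    tell(1) @ H1 ⇒ log+=1
    H0 returns 0
    H1 returns (0, (1))
    H2 returns ((0, (1)), 8)
    H3 returns [((0, (1)), 8)]
  branch[2] choose=2:
    tell(2) @ H1 ⇒ log+=2
    H0 returns 0
    H1 returns (0, (2))
    H2 returns ((0, (2)), 8)
    H3 returns [((0, (2)), 8)]
= [((0, (6)), 8), ((0, (1)), 8), ((0, (2)), 8)]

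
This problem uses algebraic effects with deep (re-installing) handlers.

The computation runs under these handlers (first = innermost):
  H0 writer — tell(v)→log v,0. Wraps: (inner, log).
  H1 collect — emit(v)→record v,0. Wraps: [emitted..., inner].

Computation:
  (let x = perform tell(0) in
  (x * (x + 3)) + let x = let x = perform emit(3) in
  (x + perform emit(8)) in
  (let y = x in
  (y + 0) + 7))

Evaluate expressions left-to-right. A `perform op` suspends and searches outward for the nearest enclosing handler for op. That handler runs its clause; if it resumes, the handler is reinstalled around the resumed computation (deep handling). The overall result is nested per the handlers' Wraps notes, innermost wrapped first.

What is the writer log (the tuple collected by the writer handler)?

Evaluation trace:
tell(0) @ H0 ⇒ log+=0
emit(3) @ H1 ⇒ out+=3
emit(8) @ H1 ⇒ out+=8
H0 returns (7, (0))
H1 returns [3, 8, (7, (0))]
= [3, 8, (7, (0))]

Answer: (0)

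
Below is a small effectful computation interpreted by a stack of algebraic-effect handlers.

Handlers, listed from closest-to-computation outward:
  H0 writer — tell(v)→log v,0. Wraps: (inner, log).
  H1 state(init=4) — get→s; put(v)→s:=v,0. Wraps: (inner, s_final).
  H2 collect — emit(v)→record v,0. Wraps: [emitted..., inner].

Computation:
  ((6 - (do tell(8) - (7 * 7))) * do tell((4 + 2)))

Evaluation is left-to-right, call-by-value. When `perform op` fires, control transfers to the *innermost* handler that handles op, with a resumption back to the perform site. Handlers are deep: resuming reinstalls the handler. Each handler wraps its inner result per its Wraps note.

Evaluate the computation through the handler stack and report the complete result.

Answer: [((0, (8, 6)), 4)]

Evaluation trace:
tell(8) @ H0 ⇒ log+=8
tell(6) @ H0 ⇒ log+=6
H0 returns (0, (8, 6))
H1 returns ((0, (8, 6)), 4)
H2 returns [((0, (8, 6)), 4)]
= [((0, (8, 6)), 4)]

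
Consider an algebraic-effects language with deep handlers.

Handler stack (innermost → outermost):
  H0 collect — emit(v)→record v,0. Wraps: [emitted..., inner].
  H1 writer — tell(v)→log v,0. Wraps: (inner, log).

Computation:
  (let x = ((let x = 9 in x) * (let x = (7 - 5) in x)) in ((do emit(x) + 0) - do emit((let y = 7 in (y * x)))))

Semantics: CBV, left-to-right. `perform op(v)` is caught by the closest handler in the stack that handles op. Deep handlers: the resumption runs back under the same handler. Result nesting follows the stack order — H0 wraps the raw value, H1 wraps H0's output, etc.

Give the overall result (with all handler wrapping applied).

Answer: ([18, 126, 0], ())

Working:
emit(18) @ H0 ⇒ out+=18
emit(126) @ H0 ⇒ out+=126
H0 returns [18, 126, 0]
H1 returns ([18, 126, 0], ())
= ([18, 126, 0], ())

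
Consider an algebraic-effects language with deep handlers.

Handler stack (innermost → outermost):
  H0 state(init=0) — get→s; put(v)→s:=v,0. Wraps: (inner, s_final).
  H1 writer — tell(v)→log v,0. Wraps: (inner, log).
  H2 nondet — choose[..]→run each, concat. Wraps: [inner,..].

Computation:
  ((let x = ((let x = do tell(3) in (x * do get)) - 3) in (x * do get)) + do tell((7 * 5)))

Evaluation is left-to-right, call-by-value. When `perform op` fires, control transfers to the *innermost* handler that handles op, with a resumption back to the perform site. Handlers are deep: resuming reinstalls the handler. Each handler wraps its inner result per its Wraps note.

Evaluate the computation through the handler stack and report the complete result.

Evaluation trace:
tell(3) @ H1 ⇒ log+=3
get @ H0 ⇒ 0
get @ H0 ⇒ 0
tell(35) @ H1 ⇒ log+=35
H0 returns (0, 0)
H1 returns ((0, 0), (3, 35))
H2 returns [((0, 0), (3, 35))]
= [((0, 0), (3, 35))]

Answer: [((0, 0), (3, 35))]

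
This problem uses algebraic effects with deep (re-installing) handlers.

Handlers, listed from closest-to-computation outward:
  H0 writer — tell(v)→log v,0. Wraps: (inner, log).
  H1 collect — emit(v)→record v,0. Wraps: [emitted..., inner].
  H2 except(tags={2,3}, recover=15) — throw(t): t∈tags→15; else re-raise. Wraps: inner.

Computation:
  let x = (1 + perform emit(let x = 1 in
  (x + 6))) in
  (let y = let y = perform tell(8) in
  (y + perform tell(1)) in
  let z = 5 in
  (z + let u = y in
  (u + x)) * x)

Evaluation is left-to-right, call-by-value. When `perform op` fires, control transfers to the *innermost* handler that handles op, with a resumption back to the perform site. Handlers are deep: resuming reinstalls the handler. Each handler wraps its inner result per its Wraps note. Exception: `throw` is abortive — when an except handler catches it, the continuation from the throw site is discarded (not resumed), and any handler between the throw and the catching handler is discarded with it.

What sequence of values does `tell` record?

Working:
emit(7) @ H1 ⇒ out+=7
tell(8) @ H0 ⇒ log+=8
tell(1) @ H0 ⇒ log+=1
H0 returns (6, (8, 1))
H1 returns [7, (6, (8, 1))]
H2 returns [7, (6, (8, 1))]
= [7, (6, (8, 1))]

Answer: (8, 1)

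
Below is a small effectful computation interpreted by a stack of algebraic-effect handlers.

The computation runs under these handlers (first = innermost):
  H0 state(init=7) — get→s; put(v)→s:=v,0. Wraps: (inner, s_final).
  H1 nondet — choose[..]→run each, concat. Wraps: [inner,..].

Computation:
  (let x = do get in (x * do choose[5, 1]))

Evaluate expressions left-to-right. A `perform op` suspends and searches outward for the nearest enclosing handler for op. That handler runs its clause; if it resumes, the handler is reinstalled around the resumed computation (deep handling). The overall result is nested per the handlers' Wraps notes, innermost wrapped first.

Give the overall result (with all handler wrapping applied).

Answer: [(35, 7), (7, 7)]

Step-by-step:
get @ H0 ⇒ 7
choose[5, 1] @ H1
  branch[0] choose=5:
    H0 returns (35, 7)
    H1 returns [(35, 7)]
  branch[1] choose=1:
    H0 returns (7, 7)
    H1 returns [(7, 7)]
= [(35, 7), (7, 7)]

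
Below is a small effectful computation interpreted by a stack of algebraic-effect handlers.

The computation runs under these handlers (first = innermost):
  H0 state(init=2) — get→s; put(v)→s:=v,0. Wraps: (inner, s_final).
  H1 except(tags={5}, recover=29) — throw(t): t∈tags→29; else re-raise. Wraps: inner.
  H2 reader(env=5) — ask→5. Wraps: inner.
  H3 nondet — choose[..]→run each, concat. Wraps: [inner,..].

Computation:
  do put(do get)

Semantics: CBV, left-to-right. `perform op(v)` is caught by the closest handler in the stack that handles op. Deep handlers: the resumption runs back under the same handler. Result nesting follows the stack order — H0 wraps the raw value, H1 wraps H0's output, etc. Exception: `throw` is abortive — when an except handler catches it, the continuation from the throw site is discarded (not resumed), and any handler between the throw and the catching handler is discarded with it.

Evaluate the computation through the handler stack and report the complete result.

Answer: [(0, 2)]

Step-by-step:
get @ H0 ⇒ 2
put(2) @ H0 ⇒ s:=2
H0 returns (0, 2)
H1 returns (0, 2)
H2 returns (0, 2)
H3 returns [(0, 2)]
= [(0, 2)]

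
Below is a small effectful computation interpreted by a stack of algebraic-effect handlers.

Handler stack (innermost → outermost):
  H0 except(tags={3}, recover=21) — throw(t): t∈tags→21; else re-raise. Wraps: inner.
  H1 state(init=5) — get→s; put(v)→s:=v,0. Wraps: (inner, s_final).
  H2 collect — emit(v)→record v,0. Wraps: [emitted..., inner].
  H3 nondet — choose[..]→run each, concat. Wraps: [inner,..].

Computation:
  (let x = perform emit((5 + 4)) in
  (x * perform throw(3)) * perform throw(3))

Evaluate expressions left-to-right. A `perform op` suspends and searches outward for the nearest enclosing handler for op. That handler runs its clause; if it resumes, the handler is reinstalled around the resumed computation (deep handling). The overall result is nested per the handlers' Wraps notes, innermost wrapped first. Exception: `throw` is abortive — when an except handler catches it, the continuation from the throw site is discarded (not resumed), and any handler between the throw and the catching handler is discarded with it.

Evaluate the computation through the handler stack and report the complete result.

Answer: [[9, (21, 5)]]

Step-by-step:
emit(9) @ H2 ⇒ out+=9
throw(3) @ H0 caught ⇒ 21
H1 returns (21, 5)
H2 returns [9, (21, 5)]
H3 returns [[9, (21, 5)]]
= [[9, (21, 5)]]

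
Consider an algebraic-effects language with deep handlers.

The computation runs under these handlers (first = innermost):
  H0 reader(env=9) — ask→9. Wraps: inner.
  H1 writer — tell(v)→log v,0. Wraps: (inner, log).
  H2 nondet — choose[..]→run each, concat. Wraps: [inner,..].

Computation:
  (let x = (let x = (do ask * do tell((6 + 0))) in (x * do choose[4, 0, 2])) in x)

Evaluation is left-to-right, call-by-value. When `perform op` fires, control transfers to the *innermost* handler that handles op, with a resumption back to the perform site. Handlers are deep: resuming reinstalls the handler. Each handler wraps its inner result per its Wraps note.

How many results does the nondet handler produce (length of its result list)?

Answer: 3

Working:
ask @ H0 ⇒ 9
tell(6) @ H1 ⇒ log+=6
choose[4, 0, 2] @ H2
  branch[0] choose=4:
    H0 returns 0
    H1 returns (0, (6))
    H2 returns [(0, (6))]
  branch[1] choose=0:
    H0 returns 0
    H1 returns (0, (6))
    H2 returns [(0, (6))]
  branch[2] choose=2:
    H0 returns 0
    H1 returns (0, (6))
    H2 returns [(0, (6))]
= [(0, (6)), (0, (6)), (0, (6))]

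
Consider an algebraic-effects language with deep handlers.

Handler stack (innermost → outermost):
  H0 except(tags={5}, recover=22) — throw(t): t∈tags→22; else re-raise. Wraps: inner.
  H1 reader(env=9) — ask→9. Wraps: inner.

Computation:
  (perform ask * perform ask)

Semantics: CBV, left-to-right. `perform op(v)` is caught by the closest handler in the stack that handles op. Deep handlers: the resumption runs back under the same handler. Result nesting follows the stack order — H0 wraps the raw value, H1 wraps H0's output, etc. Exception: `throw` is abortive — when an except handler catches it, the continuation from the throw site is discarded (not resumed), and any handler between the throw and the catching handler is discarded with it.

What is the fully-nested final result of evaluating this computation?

Evaluation trace:
ask @ H1 ⇒ 9
ask @ H1 ⇒ 9
H0 returns 81
H1 returns 81
= 81

Answer: 81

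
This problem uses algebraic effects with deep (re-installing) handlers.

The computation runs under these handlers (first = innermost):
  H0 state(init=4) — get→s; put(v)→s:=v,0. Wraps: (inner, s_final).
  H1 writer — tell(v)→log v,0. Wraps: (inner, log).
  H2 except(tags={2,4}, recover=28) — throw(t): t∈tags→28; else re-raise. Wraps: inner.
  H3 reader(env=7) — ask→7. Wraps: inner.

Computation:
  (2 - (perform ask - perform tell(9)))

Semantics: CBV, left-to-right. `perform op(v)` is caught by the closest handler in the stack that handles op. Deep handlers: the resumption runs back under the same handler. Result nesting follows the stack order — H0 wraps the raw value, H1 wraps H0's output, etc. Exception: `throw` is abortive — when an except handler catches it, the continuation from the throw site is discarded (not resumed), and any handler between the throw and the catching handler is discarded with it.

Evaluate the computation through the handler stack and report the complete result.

Step-by-step:
ask @ H3 ⇒ 7
tell(9) @ H1 ⇒ log+=9
H0 returns (-5, 4)
H1 returns ((-5, 4), (9))
H2 returns ((-5, 4), (9))
H3 returns ((-5, 4), (9))
= ((-5, 4), (9))

Answer: ((-5, 4), (9))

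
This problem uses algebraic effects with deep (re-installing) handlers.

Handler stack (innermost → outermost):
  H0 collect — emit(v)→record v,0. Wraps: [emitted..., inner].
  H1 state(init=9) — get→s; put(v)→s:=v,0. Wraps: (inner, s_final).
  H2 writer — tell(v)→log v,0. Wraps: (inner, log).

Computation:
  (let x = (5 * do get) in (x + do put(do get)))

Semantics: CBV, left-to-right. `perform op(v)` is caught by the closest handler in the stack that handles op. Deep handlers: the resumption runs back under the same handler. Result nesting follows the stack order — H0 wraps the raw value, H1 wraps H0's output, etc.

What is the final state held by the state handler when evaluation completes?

Answer: 9

Evaluation trace:
get @ H1 ⇒ 9
get @ H1 ⇒ 9
put(9) @ H1 ⇒ s:=9
H0 returns [45]
H1 returns ([45], 9)
H2 returns (([45], 9), ())
= (([45], 9), ())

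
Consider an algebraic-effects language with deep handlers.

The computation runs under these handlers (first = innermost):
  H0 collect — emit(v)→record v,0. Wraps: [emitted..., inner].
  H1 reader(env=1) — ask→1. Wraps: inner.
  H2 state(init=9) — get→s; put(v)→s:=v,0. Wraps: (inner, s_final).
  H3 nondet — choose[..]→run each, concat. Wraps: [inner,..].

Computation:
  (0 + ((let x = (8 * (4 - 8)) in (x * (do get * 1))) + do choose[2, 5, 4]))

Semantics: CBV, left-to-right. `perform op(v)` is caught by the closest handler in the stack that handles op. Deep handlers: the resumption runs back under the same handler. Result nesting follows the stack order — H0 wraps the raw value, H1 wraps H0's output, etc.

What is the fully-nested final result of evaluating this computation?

Answer: [([-286], 9), ([-283], 9), ([-284], 9)]

Evaluation trace:
get @ H2 ⇒ 9
choose[2, 5, 4] @ H3
  branch[0] choose=2:
    H0 returns [-286]
    H1 returns [-286]
    H2 returns ([-286], 9)
    H3 returns [([-286], 9)]
  branch[1] choose=5:
    H0 returns [-283]
    H1 returns [-283]
    H2 returns ([-283], 9)
    H3 returns [([-283], 9)]
  branch[2] choose=4:
    H0 returns [-284]
    H1 returns [-284]
    H2 returns ([-284], 9)
    H3 returns [([-284], 9)]
= [([-286], 9), ([-283], 9), ([-284], 9)]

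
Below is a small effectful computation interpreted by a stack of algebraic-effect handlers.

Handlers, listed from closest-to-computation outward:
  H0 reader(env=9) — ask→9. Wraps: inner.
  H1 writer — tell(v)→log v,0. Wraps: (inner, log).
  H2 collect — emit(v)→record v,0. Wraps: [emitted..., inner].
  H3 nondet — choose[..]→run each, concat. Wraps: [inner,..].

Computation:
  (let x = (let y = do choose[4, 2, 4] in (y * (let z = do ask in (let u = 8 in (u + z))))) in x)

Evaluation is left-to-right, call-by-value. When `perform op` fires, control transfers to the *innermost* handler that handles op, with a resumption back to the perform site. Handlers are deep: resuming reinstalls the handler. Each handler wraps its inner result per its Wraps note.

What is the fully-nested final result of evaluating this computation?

Evaluation trace:
choose[4, 2, 4] @ H3
  branch[0] choose=4:
    ask @ H0 ⇒ 9
    H0 returns 68
    H1 returns (68, ())
    H2 returns [(68, ())]
    H3 returns [[(68, ())]]
  branch[1] choose=2:
    ask @ H0 ⇒ 9
    H0 returns 34
    H1 returns (34, ())
    H2 returns [(34, ())]
    H3 returns [[(34, ())]]
  branch[2] choose=4:
    ask @ H0 ⇒ 9
    H0 returns 68
    H1 returns (68, ())
    H2 returns [(68, ())]
    H3 returns [[(68, ())]]
= [[(68, ())], [(34, ())], [(68, ())]]

Answer: [[(68, ())], [(34, ())], [(68, ())]]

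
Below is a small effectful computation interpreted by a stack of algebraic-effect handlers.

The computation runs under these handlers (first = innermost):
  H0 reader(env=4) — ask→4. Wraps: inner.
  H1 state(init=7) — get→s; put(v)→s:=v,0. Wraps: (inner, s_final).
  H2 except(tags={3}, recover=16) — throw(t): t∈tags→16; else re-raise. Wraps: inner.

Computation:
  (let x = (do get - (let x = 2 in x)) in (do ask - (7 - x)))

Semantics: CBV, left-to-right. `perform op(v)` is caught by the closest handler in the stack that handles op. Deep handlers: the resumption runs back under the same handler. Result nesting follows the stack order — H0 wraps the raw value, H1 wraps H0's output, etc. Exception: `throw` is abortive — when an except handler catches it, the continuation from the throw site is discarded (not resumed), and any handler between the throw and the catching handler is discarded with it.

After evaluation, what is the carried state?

Evaluation trace:
get @ H1 ⇒ 7
ask @ H0 ⇒ 4
H0 returns 2
H1 returns (2, 7)
H2 returns (2, 7)
= (2, 7)

Answer: 7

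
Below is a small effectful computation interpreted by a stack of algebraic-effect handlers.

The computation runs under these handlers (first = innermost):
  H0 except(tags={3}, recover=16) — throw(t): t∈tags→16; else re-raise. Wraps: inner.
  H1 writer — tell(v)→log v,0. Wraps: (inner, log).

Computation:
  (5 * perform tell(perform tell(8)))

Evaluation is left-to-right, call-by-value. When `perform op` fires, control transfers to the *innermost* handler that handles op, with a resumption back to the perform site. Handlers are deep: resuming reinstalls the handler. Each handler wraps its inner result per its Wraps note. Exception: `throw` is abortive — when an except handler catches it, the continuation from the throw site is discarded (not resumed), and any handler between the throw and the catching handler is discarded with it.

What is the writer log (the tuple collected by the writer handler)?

Answer: (8, 0)

Working:
tell(8) @ H1 ⇒ log+=8
tell(0) @ H1 ⇒ log+=0
H0 returns 0
H1 returns (0, (8, 0))
= (0, (8, 0))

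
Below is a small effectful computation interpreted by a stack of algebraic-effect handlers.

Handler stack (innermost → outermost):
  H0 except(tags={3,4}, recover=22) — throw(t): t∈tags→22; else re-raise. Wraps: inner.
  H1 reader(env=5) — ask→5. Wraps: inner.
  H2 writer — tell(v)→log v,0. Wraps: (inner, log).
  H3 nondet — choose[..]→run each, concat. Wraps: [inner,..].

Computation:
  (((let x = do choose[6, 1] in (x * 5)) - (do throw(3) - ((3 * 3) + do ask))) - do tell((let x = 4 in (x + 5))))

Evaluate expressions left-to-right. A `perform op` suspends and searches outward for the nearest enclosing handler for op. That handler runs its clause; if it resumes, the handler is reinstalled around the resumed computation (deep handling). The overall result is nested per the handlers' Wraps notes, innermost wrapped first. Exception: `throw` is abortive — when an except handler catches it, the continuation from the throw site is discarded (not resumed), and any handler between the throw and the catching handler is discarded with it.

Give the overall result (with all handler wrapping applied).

Evaluation trace:
choose[6, 1] @ H3
  branch[0] choose=6:
    throw(3) @ H0 caught ⇒ 22
    H1 returns 22
    H2 returns (22, ())
    H3 returns [(22, ())]
  branch[1] choose=1:
    throw(3) @ H0 caught ⇒ 22
    H1 returns 22
    H2 returns (22, ())
    H3 returns [(22, ())]
= [(22, ()), (22, ())]

Answer: [(22, ()), (22, ())]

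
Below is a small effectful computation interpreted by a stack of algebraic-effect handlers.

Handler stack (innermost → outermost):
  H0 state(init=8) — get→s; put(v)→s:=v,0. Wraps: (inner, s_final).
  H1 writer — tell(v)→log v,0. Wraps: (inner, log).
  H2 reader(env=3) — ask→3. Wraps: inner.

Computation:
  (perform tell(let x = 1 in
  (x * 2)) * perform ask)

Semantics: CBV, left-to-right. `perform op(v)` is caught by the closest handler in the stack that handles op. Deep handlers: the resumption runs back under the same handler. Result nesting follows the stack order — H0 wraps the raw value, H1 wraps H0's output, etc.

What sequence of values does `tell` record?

Evaluation trace:
tell(2) @ H1 ⇒ log+=2
ask @ H2 ⇒ 3
H0 returns (0, 8)
H1 returns ((0, 8), (2))
H2 returns ((0, 8), (2))
= ((0, 8), (2))

Answer: (2)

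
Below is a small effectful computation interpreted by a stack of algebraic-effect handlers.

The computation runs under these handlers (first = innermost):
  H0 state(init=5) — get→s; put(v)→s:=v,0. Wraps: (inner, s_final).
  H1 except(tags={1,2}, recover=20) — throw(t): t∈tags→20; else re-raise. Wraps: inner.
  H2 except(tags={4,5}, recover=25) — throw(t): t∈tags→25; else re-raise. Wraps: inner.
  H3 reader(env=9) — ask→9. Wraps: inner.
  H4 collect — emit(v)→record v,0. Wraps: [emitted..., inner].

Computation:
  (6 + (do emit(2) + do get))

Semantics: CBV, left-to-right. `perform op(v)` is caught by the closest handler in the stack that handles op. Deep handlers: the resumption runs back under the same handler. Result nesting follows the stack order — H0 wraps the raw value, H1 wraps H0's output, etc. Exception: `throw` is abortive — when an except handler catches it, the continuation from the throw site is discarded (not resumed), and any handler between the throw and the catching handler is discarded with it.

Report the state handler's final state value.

Evaluation trace:
emit(2) @ H4 ⇒ out+=2
get @ H0 ⇒ 5
H0 returns (11, 5)
H1 returns (11, 5)
H2 returns (11, 5)
H3 returns (11, 5)
H4 returns [2, (11, 5)]
= [2, (11, 5)]

Answer: 5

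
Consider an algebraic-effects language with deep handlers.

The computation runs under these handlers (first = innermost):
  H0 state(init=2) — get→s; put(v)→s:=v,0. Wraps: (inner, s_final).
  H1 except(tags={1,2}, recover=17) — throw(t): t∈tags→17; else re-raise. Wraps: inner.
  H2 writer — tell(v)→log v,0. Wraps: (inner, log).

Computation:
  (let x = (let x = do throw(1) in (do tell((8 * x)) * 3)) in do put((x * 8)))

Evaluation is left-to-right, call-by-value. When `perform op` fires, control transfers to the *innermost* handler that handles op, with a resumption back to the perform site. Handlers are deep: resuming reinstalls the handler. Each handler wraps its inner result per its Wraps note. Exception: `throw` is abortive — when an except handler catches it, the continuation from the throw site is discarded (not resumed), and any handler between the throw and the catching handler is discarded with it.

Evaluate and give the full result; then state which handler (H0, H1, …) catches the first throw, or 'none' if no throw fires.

Step-by-step:
throw(1) @ H1 caught ⇒ 17
H2 returns (17, ())
= (17, ())

Answer: (17, ()) ; first throw caught by: H1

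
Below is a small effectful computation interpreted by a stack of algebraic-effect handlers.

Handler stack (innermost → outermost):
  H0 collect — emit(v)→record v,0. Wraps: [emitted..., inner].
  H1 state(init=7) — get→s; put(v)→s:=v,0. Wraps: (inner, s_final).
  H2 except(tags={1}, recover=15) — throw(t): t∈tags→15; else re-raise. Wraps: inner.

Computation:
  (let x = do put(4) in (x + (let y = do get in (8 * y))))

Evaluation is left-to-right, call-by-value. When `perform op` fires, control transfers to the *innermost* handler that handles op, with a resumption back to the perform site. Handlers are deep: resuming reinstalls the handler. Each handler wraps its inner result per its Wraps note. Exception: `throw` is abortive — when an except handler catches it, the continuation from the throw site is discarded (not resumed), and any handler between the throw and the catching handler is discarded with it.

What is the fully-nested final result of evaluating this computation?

Step-by-step:
put(4) @ H1 ⇒ s:=4
get @ H1 ⇒ 4
H0 returns [32]
H1 returns ([32], 4)
H2 returns ([32], 4)
= ([32], 4)

Answer: ([32], 4)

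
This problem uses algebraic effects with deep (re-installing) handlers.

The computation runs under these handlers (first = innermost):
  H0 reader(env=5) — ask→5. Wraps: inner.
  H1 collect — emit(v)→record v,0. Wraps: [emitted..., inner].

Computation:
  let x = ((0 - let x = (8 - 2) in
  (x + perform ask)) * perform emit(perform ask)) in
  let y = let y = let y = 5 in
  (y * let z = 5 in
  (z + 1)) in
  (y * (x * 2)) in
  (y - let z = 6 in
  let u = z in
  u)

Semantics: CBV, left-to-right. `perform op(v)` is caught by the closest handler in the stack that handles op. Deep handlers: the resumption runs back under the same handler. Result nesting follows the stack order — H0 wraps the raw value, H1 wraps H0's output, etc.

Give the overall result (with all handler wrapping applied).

Step-by-step:
ask @ H0 ⇒ 5
ask @ H0 ⇒ 5
emit(5) @ H1 ⇒ out+=5
H0 returns -6
H1 returns [5, -6]
= [5, -6]

Answer: [5, -6]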